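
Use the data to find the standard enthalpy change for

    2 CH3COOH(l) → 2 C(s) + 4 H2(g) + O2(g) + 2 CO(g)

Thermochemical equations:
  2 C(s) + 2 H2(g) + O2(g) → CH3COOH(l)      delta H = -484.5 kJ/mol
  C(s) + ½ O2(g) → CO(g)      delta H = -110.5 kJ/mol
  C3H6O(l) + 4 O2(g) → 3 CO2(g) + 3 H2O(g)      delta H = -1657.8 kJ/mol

equation 1 reversed and × 2 (CH3COOH(l) must end up as a reactant; ×2 to match 2 CH3COOH(l) in the target): (-2)·(-484.5) = +969.0 kJ/mol
equation 2 × 2 (×2 to match 2 CO(g) in the target): (2)·(-110.5) = -221.0 kJ/mol
equation 3: not needed (C3H6O(l) appears nowhere else).
delta H = (+969.0) + (-221.0) = 748.0 kJ/mol

delta H = 748.0 kJ/mol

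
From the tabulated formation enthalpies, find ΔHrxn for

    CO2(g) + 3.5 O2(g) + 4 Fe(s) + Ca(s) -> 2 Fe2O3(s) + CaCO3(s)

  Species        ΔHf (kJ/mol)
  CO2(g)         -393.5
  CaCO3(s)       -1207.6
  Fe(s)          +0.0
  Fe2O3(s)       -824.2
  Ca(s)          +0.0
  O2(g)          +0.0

ΔHrxn = -2462.5 kJ/mol

Products: 2·(-824.2) + 1·(-1207.6) = -2856.0
Reactants: 1·(-393.5) + 7/2·(+0.0) + 4·(+0.0) + 1·(+0.0) = -393.5
ΔHrxn = (-2856.0) − (-393.5) = -2462.5 kJ/mol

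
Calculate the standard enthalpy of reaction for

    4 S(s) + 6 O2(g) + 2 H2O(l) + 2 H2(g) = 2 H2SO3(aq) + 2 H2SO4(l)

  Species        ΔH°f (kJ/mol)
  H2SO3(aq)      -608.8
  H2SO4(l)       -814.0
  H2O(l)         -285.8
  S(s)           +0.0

ΔH°rxn = -2274.0 kJ/mol

Products: 2·(-608.8) + 2·(-814.0) = -2845.6
Reactants: 4·(+0.0) + 6·(+0.0) + 2·(-285.8) + 2·(+0.0) = -571.6
ΔH°rxn = (-2845.6) − (-571.6) = -2274.0 kJ/mol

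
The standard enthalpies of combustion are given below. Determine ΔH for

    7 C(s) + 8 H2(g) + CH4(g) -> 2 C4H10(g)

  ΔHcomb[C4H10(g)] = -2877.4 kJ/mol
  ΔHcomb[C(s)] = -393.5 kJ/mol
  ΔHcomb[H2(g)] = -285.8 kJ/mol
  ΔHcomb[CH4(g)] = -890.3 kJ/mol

Using ΔH = Σ nΔHc°(reactants) − Σ nΔHc°(products):
= [7·(-393.5) + 8·(-285.8) + 1·(-890.3)] − [2·(-2877.4)]
= -176.4 kJ/mol

ΔH = -176.4 kJ/mol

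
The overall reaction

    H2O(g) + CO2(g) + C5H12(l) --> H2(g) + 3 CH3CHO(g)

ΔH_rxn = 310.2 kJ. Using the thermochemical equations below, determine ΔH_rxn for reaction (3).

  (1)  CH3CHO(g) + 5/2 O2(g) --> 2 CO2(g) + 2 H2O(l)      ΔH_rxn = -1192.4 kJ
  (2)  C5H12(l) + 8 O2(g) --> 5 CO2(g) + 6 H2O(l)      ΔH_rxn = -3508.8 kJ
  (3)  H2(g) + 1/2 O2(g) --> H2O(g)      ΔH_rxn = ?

(1) reversed and × 3: (-3)·(-1192.4) = +3577.2 kJ
(2) as written: -3508.8 kJ
(3) reversed: contributes −x
+310.2 = (+3577.2) + (-3508.8) − x
x = (+310.2 − (+68.4)) / (-1) = -241.8 kJ

ΔH_rxn = -241.8 kJ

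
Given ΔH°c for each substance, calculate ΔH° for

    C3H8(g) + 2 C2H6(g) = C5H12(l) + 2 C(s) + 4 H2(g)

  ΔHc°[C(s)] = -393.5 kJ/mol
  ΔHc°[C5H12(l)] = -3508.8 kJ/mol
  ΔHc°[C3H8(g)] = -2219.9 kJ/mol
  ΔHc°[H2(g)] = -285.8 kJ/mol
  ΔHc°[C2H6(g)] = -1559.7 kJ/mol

With combustion enthalpies, reactants minus products:
= [1·(-2219.9) + 2·(-1559.7)] − [1·(-3508.8) + 2·(-393.5) + 4·(-285.8)]
= 99.7 kJ/mol

ΔH° = 99.7 kJ/mol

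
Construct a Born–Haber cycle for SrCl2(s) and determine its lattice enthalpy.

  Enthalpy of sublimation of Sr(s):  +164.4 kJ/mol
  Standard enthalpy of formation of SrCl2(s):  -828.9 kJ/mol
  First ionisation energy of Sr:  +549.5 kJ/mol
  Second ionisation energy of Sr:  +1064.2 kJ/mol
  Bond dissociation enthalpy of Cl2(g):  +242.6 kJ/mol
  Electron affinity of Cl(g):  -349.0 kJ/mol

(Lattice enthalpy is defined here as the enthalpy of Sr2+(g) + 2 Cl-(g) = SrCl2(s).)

ΔHf° = 1·ΔHsub + 1·(ΣIE) + 1·D(Cl2) + 2·EA + U
-828.9 = 1·(+164.4) + 1·(+1613.7) + 1·(+242.6) + 2·(-349.0) + U
U = -828.9 − (+1322.7) = -2151.6 kJ/mol

U = -2151.6 kJ/mol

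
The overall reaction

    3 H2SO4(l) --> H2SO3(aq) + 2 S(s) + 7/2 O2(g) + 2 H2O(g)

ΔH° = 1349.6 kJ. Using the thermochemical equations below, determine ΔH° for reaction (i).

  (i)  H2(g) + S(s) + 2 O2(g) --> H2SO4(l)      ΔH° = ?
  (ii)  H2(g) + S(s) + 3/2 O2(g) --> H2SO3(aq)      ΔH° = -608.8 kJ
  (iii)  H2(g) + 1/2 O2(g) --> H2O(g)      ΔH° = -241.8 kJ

(i) reversed and × 3: contributes −3·x
(ii) as written: -608.8 kJ
(iii) × 2: (2)·(-241.8) = -483.6 kJ
+1349.6 = (-608.8) + (-483.6) − 3·x
x = (+1349.6 − (-1092.4)) / (-3) = -814.0 kJ

ΔH° = -814.0 kJ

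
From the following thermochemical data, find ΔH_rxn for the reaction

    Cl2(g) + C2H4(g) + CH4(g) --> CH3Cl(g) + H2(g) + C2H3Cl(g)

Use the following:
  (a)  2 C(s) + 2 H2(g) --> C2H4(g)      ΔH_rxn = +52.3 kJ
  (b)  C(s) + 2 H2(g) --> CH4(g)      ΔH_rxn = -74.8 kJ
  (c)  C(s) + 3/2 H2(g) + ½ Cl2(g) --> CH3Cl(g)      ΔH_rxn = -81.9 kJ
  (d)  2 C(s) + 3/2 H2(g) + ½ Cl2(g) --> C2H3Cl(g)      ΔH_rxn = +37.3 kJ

ΔH_rxn = -22.1 kJ

(a) reversed (reverse to put C2H4(g) on the reactant side): -52.3 kJ
(b) reversed (reverse to put CH4(g) on the reactant side): +74.8 kJ
(c) as written (CH3Cl(g) already on the product side): -81.9 kJ
(d) as written (C2H3Cl(g) already on the product side): +37.3 kJ
Since enthalpy is a state function, ΔH_rxn = (-52.3) + (+74.8) + (-81.9) + (+37.3) = -22.1 kJ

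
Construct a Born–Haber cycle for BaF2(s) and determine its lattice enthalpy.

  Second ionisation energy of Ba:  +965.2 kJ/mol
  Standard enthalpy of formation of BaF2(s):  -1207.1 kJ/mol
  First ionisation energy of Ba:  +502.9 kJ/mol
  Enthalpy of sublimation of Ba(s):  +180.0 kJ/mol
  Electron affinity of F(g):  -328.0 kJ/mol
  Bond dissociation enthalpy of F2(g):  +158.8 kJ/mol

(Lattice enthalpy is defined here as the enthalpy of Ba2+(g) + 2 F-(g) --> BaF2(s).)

U = -2358.0 kJ/mol

ΔHf° = 1·ΔHsub + 1·(ΣIE) + 1·D(F2) + 2·EA + U
-1207.1 = 1·(+180.0) + 1·(+1468.1) + 1·(+158.8) + 2·(-328.0) + U
U = -1207.1 − (+1150.9) = -2358.0 kJ/mol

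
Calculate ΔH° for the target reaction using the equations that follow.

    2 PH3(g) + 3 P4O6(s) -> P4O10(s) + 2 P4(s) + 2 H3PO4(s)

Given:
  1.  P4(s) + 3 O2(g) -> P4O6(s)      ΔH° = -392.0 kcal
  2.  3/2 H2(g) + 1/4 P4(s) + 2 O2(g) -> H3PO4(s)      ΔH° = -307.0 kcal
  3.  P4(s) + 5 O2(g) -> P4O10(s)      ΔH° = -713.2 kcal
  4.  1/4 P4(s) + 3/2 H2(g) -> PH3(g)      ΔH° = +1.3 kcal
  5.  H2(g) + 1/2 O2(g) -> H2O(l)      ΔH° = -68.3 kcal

eq. 1 reversed and × 3 (P4O6(s) must end up as a reactant; ×3 to match 3 P4O6(s) in the target): (-3)·(-392.0) = +1176.0 kcal
eq. 2 × 2 (×2 to match 2 H3PO4(s) in the target): (2)·(-307.0) = -614.0 kcal
eq. 3 as written (P4O10(s) already on the product side): -713.2 kcal
eq. 4 reversed and × 2 (reverse to put PH3(g) on the reactant side; ×2 to match 2 PH3(g) in the target): (-2)·(+1.3) = -2.6 kcal
eq. 5: not needed (H2O(l) appears nowhere else).
Since enthalpy is a state function, ΔH° = (-3)·(-392.0) + (2)·(-307.0) + (1)·(-713.2) + (-2)·(+1.3) = -153.8 kcal

ΔH° = -153.8 kcal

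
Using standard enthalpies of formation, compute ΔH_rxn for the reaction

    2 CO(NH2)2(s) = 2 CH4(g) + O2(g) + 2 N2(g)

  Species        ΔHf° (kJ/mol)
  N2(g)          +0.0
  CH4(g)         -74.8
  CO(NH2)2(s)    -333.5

ΔH_rxn = 517.4 kJ/mol

ΔH°rxn = Σ nΔHf°(products) − Σ nΔHf°(reactants).
Products: 2·(-74.8) + 1·(+0.0) + 2·(+0.0) = -149.6
Reactants: 2·(-333.5) = -667.0
ΔH_rxn = (-149.6) − (-667.0) = 517.4 kJ/mol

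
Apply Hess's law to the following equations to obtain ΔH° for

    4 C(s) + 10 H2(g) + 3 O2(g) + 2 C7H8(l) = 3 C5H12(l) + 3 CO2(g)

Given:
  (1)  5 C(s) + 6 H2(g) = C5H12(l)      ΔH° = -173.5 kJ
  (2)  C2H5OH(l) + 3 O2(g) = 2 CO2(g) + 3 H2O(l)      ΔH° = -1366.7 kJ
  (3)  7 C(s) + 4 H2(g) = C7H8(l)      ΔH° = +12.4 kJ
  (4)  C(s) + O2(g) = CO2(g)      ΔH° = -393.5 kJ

(1) × 3: (3)·(-173.5) = -520.5 kJ
(2): not needed.
(3) reversed and × 2: (-2)·(+12.4) = -24.8 kJ
(4) × 3: (3)·(-393.5) = -1180.5 kJ
By Hess's law, ΔH° = (3)·(-173.5) + (-2)·(+12.4) + (3)·(-393.5) = -1725.8 kJ

ΔH° = -1725.8 kJ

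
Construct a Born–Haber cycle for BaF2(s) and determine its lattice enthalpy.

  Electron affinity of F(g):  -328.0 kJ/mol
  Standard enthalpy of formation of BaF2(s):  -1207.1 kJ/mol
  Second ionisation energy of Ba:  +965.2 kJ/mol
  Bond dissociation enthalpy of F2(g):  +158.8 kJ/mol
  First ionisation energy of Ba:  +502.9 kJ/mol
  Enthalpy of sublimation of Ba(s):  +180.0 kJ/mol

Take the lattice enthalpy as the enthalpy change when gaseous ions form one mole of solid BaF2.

U = -2358.0 kJ/mol

ΔHf° = 1·ΔHsub + 1·(ΣIE) + 1·D(F2) + 2·EA + U
-1207.1 = 1·(+180.0) + 1·(+1468.1) + 1·(+158.8) + 2·(-328.0) + U
U = -1207.1 − (+1150.9) = -2358.0 kJ/mol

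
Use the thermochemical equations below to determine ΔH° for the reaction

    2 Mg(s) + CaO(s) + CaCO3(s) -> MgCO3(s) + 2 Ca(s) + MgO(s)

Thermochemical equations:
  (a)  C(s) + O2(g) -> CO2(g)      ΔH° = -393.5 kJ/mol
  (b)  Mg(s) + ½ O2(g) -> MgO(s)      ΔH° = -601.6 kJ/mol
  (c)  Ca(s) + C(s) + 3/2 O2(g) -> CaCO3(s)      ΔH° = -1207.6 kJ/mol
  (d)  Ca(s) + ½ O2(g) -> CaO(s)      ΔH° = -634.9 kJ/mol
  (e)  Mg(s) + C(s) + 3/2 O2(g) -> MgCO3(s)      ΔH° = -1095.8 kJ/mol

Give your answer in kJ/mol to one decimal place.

(a): not needed (CO2(g) appears nowhere else).
(b) as written (MgO(s) already on the product side): -601.6 kJ/mol
(c) reversed (CaCO3(s) must end up as a reactant): +1207.6 kJ/mol
(d) reversed (reverse to put CaO(s) on the reactant side): +634.9 kJ/mol
(e) as written (MgCO3(s) already on the product side): -1095.8 kJ/mol
Combining the equations, ΔH° = (-601.6) + (+1207.6) + (+634.9) + (-1095.8) = 145.1 kJ/mol

ΔH° = 145.1 kJ/mol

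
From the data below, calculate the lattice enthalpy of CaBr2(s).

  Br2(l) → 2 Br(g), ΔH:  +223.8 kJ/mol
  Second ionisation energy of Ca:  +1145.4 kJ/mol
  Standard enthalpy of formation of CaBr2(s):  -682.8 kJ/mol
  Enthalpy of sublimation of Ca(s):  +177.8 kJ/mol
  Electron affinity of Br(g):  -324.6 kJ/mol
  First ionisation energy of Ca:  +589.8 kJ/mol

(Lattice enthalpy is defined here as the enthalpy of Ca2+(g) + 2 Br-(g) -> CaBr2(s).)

U = -2170.4 kJ/mol

ΔHf° = 1·ΔHsub + 1·(ΣIE) + 1·D(Br2) + 2·EA + U
-682.8 = 1·(+177.8) + 1·(+1735.2) + 1·(+223.8) + 2·(-324.6) + U
U = -682.8 − (+1487.6) = -2170.4 kJ/mol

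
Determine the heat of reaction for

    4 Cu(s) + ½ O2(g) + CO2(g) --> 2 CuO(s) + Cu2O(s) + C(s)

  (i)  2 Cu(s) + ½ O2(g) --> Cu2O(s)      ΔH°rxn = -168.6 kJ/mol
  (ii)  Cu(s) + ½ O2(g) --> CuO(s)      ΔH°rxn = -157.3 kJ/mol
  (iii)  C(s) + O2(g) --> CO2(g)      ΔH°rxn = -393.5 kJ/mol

(i) as written: -168.6 kJ/mol
(ii) × 2: (2)·(-157.3) = -314.6 kJ/mol
(iii) reversed: +393.5 kJ/mol
ΔH°rxn = (-168.6) + (-314.6) + (+393.5) = -89.7 kJ/mol

ΔH°rxn = -89.7 kJ/mol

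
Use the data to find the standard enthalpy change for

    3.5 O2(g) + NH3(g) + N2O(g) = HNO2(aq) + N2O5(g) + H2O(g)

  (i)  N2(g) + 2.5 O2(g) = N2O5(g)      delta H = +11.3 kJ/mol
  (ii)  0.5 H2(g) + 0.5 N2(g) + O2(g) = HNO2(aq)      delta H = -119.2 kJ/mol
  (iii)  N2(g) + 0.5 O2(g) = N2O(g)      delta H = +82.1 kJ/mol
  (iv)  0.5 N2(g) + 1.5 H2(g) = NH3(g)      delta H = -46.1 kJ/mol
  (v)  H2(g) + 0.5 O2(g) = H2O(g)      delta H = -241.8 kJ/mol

delta H = -385.7 kJ/mol

(i) as written: +11.3 kJ/mol
(ii) as written: -119.2 kJ/mol
(iii) reversed: -82.1 kJ/mol
(iv) reversed: +46.1 kJ/mol
(v) as written: -241.8 kJ/mol
Since enthalpy is a state function, delta H = (+11.3) + (-119.2) + (-82.1) + (+46.1) + (-241.8) = -385.7 kJ/mol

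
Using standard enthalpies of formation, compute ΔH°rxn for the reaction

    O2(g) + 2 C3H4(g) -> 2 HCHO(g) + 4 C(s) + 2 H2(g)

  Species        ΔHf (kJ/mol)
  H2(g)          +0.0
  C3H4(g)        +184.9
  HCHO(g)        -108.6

ΔH°rxn = -587.0 kJ/mol

ΔH°rxn = Σ nΔHf°(products) − Σ nΔHf°(reactants).
Products: 2·(-108.6) + 4·(+0.0) + 2·(+0.0) = -217.2
Reactants: 1·(+0.0) + 2·(+184.9) = +369.8
ΔH°rxn = (-217.2) − (+369.8) = -587.0 kJ/mol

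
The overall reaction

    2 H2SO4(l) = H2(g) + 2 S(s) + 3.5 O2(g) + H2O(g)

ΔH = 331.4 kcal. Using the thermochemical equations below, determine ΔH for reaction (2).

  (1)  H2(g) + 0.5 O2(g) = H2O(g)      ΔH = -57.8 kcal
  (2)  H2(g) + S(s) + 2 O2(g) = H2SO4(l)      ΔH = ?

ΔH = -194.6 kcal

(1) as written (H2O(g) already on the product side): -57.8 kcal
(2) reversed and × 2 (H2SO4(l) must end up as a reactant; scale by 2 for the 2 H2SO4(l)): contributes −2·x
+331.4 = (-57.8) − 2·x
x = (+331.4 − (-57.8)) / (-2) = -194.6 kcal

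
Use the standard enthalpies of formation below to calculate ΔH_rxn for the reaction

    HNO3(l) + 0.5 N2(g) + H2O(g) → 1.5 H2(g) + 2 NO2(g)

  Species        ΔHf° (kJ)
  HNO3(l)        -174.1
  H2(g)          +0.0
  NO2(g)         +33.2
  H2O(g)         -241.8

ΔH_rxn = 482.3 kJ

ΔH°rxn = Σ nΔHf°(products) − Σ nΔHf°(reactants).
Products: 3/2·(+0.0) + 2·(+33.2) = +66.4
Reactants: 1·(-174.1) + 1/2·(+0.0) + 1·(-241.8) = -415.9
ΔH_rxn = (+66.4) − (-415.9) = 482.3 kJ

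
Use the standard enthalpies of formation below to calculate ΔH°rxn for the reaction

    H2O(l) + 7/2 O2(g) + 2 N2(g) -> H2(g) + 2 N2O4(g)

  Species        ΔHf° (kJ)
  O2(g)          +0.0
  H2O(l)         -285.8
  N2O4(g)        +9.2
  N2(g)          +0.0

Products: 1·(+0.0) + 2·(+9.2) = +18.4
Reactants: 1·(-285.8) + 7/2·(+0.0) + 2·(+0.0) = -285.8
ΔH°rxn = (+18.4) − (-285.8) = 304.2 kJ

ΔH°rxn = 304.2 kJ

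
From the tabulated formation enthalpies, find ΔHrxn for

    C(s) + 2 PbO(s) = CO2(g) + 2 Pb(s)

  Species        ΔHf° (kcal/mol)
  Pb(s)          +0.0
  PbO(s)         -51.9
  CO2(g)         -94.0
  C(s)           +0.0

Products: 1·(-94.0) + 2·(+0.0) = -94.0
Reactants: 1·(+0.0) + 2·(-51.9) = -103.8
ΔHrxn = (-94.0) − (-103.8) = 9.8 kcal/mol

ΔHrxn = 9.8 kcal/mol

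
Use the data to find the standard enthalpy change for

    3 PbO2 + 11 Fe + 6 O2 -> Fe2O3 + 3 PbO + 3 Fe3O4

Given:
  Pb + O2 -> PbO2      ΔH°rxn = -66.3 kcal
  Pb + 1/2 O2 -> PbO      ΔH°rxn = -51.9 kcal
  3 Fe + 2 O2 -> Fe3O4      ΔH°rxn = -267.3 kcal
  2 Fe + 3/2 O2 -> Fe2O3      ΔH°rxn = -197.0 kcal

ΔH°rxn = -955.7 kcal

equation 1 reversed and × 3 (PbO2 must end up as a reactant; ×3 to match 3 PbO2 in the target): (-3)·(-66.3) = +198.9 kcal
equation 2 × 3 (scale by 3 for the 3 PbO): (3)·(-51.9) = -155.7 kcal
equation 3 × 3 (×3 to match 3 Fe3O4 in the target): (3)·(-267.3) = -801.9 kcal
equation 4 as written (Fe2O3 already on the product side): -197.0 kcal
Combining the equations, ΔH°rxn = (+198.9) + (-155.7) + (-801.9) + (-197.0) = -955.7 kcal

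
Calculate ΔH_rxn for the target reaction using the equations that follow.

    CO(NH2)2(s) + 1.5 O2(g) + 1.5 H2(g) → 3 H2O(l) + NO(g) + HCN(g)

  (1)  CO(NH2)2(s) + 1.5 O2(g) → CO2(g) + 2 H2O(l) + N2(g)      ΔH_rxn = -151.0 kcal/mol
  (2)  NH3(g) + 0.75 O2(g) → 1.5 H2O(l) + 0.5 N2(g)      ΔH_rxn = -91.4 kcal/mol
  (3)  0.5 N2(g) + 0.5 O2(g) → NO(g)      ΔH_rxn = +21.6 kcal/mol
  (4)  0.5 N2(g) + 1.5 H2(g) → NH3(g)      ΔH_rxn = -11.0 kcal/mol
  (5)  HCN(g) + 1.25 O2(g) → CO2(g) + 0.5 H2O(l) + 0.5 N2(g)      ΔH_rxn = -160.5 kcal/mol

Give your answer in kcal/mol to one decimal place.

(1) as written: -151.0 kcal/mol
(2) as written: -91.4 kcal/mol
(3) as written: +21.6 kcal/mol
(4) as written: -11.0 kcal/mol
(5) reversed: +160.5 kcal/mol
ΔH_rxn = (1)·(-151.0) + (1)·(-91.4) + (1)·(+21.6) + (1)·(-11.0) + (-1)·(-160.5) = -71.3 kcal/mol

ΔH_rxn = -71.3 kcal/mol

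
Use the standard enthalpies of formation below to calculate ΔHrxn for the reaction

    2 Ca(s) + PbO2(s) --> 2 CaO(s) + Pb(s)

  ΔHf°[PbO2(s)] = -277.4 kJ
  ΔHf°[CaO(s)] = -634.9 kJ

ΔH°rxn = Σ nΔHf°(products) − Σ nΔHf°(reactants).
Products: 2·(-634.9) + 1·(+0.0) = -1269.8
Reactants: 2·(+0.0) + 1·(-277.4) = -277.4
ΔHrxn = (-1269.8) − (-277.4) = -992.4 kJ

ΔHrxn = -992.4 kJ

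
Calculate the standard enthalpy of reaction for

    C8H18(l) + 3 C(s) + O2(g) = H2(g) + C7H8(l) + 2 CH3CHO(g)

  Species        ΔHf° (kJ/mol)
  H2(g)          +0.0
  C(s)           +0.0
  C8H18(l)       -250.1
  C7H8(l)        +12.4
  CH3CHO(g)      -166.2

ΔHrxn = -69.9 kJ/mol

ΔH°rxn = Σ nΔHf°(products) − Σ nΔHf°(reactants).
Products: 1·(+0.0) + 1·(+12.4) + 2·(-166.2) = -320.0
Reactants: 1·(-250.1) + 3·(+0.0) + 1·(+0.0) = -250.1
ΔHrxn = (-320.0) − (-250.1) = -69.9 kJ/mol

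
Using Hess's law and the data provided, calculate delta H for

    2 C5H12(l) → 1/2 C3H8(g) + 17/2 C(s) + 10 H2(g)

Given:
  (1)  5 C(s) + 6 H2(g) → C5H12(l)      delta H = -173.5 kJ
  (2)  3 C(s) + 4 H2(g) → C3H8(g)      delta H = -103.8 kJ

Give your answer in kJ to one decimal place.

(1) reversed and × 2 (C5H12(l) must end up as a reactant; scale by 2 for the 2 C5H12(l)): (-2)·(-173.5) = +347.0 kJ
(2) × 1/2 (×1/2 to match 1/2 C3H8(g) in the target): (1/2)·(-103.8) = -51.9 kJ
Since enthalpy is a state function, delta H = (-2)·(-173.5) + (1/2)·(-103.8) = 295.1 kJ

delta H = 295.1 kJ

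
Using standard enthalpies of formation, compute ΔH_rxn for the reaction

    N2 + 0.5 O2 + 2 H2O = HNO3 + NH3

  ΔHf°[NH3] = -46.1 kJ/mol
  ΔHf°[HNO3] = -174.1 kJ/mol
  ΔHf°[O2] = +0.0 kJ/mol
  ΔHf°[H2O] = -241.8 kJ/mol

ΔH_rxn = 263.4 kJ/mol

ΔH°rxn = Σ nΔHf°(products) − Σ nΔHf°(reactants).
Products: 1·(-174.1) + 1·(-46.1) = -220.2
Reactants: 1·(+0.0) + 1/2·(+0.0) + 2·(-241.8) = -483.6
ΔH_rxn = (-220.2) − (-483.6) = 263.4 kJ/mol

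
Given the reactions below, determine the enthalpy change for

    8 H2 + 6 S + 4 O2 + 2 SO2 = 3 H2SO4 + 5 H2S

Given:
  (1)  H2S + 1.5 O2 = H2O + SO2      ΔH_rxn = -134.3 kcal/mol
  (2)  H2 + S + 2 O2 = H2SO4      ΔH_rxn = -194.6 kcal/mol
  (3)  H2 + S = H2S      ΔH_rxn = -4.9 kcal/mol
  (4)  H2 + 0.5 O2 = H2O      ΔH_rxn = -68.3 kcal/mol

ΔH_rxn = -466.5 kcal/mol

(1) reversed and × 2 (SO2 must end up as a reactant; ×2 to match 2 SO2 in the target): (-2)·(-134.3) = +268.6 kcal/mol
(2) × 3 (×3 to match 3 H2SO4 in the target): (3)·(-194.6) = -583.8 kcal/mol
(3) × 3: (3)·(-4.9) = -14.7 kcal/mol
(4) × 2: (2)·(-68.3) = -136.6 kcal/mol
ΔH_rxn = (-2)·(-134.3) + (3)·(-194.6) + (3)·(-4.9) + (2)·(-68.3) = -466.5 kcal/mol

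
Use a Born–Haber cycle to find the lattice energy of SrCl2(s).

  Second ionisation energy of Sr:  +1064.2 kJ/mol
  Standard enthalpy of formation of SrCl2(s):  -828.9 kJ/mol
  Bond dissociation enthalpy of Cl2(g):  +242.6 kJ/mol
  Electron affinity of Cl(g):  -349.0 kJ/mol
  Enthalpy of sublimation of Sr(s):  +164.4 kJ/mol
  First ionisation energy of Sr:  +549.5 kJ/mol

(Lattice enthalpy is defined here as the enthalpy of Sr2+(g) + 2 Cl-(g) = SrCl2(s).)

ΔHf° = 1·ΔHsub + 1·(ΣIE) + 1·D(Cl2) + 2·EA + U
-828.9 = 1·(+164.4) + 1·(+1613.7) + 1·(+242.6) + 2·(-349.0) + U
U = -828.9 − (+1322.7) = -2151.6 kJ/mol

U = -2151.6 kJ/mol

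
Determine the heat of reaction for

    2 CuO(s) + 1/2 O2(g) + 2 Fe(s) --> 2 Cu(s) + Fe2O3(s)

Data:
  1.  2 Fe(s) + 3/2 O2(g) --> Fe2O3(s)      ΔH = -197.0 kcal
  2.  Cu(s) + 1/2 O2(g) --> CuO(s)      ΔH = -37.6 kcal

ΔH = -121.8 kcal

eq. 1 as written (Fe2O3(s) already on the product side): -197.0 kcal
eq. 2 reversed and × 2 (CuO(s) must end up as a reactant; scale by 2 for the 2 CuO(s)): (-2)·(-37.6) = +75.2 kcal
Since enthalpy is a state function, ΔH = (1)·(-197.0) + (-2)·(-37.6) = -121.8 kcal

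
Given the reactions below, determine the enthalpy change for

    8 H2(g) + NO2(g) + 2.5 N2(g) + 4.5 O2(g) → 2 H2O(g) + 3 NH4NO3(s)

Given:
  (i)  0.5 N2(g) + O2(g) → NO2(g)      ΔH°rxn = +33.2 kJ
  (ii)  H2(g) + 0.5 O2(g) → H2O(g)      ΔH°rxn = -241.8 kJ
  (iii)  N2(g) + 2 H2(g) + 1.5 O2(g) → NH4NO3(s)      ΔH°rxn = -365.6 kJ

ΔH°rxn = -1613.6 kJ

(i) reversed (NO2(g) must end up as a reactant): -33.2 kJ
(ii) × 2 (×2 to match 2 H2O(g) in the target): (2)·(-241.8) = -483.6 kJ
(iii) × 3 (×3 to match 3 NH4NO3(s) in the target): (3)·(-365.6) = -1096.8 kJ
ΔH°rxn = (-1)·(+33.2) + (2)·(-241.8) + (3)·(-365.6) = -1613.6 kJ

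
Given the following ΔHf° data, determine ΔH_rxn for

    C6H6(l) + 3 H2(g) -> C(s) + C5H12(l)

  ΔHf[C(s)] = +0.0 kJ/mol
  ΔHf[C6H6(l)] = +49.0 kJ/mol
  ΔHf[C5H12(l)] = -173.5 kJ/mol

ΔH_rxn = -222.5 kJ/mol

Products: 1·(+0.0) + 1·(-173.5) = -173.5
Reactants: 1·(+49.0) + 3·(+0.0) = +49.0
ΔH_rxn = (-173.5) − (+49.0) = -222.5 kJ/mol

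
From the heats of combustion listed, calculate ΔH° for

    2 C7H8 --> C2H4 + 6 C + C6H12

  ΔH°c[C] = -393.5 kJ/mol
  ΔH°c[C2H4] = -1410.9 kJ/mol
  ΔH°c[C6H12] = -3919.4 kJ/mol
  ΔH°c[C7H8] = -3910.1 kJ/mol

With combustion enthalpies, reactants minus products:
= [2·(-3910.1)] − [1·(-1410.9) + 6·(-393.5) + 1·(-3919.4)]
= -128.9 kJ/mol

ΔH° = -128.9 kJ/mol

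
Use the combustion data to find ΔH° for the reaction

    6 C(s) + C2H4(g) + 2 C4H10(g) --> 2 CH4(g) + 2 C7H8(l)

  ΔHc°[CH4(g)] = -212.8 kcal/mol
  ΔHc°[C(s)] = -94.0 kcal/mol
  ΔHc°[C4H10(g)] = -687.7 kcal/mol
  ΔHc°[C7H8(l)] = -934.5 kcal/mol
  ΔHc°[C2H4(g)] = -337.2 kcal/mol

ΔH° = 18.0 kcal/mol

Using ΔH = Σ nΔHc°(reactants) − Σ nΔHc°(products):
= [6·(-94.0) + 1·(-337.2) + 2·(-687.7)] − [2·(-212.8) + 2·(-934.5)]
= 18.0 kcal/mol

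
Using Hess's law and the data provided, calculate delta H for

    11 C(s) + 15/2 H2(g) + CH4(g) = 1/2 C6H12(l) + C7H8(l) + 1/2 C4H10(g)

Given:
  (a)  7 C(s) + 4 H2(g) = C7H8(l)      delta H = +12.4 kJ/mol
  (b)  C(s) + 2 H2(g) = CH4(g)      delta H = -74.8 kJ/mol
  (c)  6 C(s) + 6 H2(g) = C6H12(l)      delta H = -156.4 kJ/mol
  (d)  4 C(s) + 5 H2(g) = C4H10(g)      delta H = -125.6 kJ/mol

(a) as written (C7H8(l) already on the product side): +12.4 kJ/mol
(b) reversed (CH4(g) must end up as a reactant): +74.8 kJ/mol
(c) × 1/2 (×1/2 to match 1/2 C6H12(l) in the target): (1/2)·(-156.4) = -78.2 kJ/mol
(d) × 1/2 (×1/2 to match 1/2 C4H10(g) in the target): (1/2)·(-125.6) = -62.8 kJ/mol
By Hess's law, delta H = (+12.4) + (+74.8) + (-78.2) + (-62.8) = -53.8 kJ/mol

delta H = -53.8 kJ/mol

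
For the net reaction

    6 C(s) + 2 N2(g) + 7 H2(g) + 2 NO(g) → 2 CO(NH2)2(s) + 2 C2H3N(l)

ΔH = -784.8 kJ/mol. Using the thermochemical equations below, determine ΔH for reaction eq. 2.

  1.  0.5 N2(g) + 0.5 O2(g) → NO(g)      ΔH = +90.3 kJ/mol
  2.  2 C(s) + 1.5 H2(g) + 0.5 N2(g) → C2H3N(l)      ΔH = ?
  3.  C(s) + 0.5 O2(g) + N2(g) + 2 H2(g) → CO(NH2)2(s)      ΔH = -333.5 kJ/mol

ΔH = 31.4 kJ/mol

eq. 1 reversed and × 2 (reverse to put NO(g) on the reactant side; ×2 to match 2 NO(g) in the target): (-2)·(+90.3) = -180.6 kJ/mol
eq. 2 × 2 (scale by 2 for the 2 C2H3N(l)): contributes 2·x
eq. 3 × 2 (×2 to match 2 CO(NH2)2(s) in the target): (2)·(-333.5) = -667.0 kJ/mol
-784.8 = (-180.6) + (-667.0) + 2·x
x = (-784.8 − (-847.6)) / (2) = 31.4 kJ/mol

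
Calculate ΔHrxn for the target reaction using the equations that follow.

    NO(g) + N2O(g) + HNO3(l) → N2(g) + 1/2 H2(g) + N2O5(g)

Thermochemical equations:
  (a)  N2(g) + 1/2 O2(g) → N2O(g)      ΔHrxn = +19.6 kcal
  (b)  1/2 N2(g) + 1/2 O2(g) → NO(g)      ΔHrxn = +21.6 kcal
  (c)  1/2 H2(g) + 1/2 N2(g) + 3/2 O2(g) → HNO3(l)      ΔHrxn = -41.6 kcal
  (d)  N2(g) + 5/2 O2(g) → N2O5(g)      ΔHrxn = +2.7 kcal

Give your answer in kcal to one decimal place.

(a) reversed: -19.6 kcal
(b) reversed: -21.6 kcal
(c) reversed: +41.6 kcal
(d) as written: +2.7 kcal
ΔHrxn = (-19.6) + (-21.6) + (+41.6) + (+2.7) = 3.1 kcal

ΔHrxn = 3.1 kcal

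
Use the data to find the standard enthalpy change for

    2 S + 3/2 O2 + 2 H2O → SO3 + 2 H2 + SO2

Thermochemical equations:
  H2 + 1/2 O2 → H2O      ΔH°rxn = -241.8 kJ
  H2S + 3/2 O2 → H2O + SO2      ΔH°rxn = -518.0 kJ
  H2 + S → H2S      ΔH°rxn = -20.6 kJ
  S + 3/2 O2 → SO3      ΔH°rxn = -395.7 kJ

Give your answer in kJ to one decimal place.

ΔH°rxn = -208.9 kJ

equation 1 reversed and × 3: (-3)·(-241.8) = +725.4 kJ
equation 2 as written: -518.0 kJ
equation 3 as written: -20.6 kJ
equation 4 as written: -395.7 kJ
Combining the equations, ΔH°rxn = (-3)·(-241.8) + (1)·(-518.0) + (1)·(-20.6) + (1)·(-395.7) = -208.9 kJ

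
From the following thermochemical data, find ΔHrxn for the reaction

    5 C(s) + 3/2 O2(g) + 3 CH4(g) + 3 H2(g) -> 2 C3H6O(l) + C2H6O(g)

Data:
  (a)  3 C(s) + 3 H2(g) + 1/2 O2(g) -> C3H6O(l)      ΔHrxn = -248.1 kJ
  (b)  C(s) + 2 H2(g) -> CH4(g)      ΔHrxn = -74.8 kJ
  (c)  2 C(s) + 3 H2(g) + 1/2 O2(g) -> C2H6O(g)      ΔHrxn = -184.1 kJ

(a) × 2: (2)·(-248.1) = -496.2 kJ
(b) reversed and × 3: (-3)·(-74.8) = +224.4 kJ
(c) as written: -184.1 kJ
ΔHrxn = (-496.2) + (+224.4) + (-184.1) = -455.9 kJ

ΔHrxn = -455.9 kJ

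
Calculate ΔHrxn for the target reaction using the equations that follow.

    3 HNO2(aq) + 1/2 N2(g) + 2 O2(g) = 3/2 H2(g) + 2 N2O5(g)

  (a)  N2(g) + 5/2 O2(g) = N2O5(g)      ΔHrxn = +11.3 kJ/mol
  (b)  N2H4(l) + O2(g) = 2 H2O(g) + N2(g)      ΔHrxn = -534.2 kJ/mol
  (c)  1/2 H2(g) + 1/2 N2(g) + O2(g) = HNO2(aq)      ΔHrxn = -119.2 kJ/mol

(a) × 2: (2)·(+11.3) = +22.6 kJ/mol
(b): not needed.
(c) reversed and × 3: (-3)·(-119.2) = +357.6 kJ/mol
Summing the manipulated equations, ΔHrxn = (+22.6) + (+357.6) = 380.2 kJ/mol

ΔHrxn = 380.2 kJ/mol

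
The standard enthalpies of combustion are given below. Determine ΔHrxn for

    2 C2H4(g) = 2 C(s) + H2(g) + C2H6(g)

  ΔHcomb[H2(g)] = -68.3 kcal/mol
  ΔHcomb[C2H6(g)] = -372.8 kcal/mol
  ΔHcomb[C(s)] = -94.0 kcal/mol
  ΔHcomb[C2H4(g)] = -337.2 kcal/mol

Using ΔH = Σ nΔHc°(reactants) − Σ nΔHc°(products):
= [2·(-337.2)] − [2·(-94.0) + 1·(-68.3) + 1·(-372.8)]
= -45.3 kcal/mol

ΔHrxn = -45.3 kcal/mol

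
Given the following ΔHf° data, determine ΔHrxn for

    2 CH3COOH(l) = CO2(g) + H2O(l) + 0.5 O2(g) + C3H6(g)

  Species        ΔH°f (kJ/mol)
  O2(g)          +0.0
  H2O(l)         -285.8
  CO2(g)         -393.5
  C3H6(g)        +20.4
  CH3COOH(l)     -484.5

Products: 1·(-393.5) + 1·(-285.8) + 1/2·(+0.0) + 1·(+20.4) = -658.9
Reactants: 2·(-484.5) = -969.0
ΔHrxn = (-658.9) − (-969.0) = 310.1 kJ/mol

ΔHrxn = 310.1 kJ/mol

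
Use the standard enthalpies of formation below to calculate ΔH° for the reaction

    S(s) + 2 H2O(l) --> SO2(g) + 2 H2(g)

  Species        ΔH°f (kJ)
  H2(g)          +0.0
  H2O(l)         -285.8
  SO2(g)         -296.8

Products: 1·(-296.8) + 2·(+0.0) = -296.8
Reactants: 1·(+0.0) + 2·(-285.8) = -571.6
ΔH° = (-296.8) − (-571.6) = 274.8 kJ

ΔH° = 274.8 kJ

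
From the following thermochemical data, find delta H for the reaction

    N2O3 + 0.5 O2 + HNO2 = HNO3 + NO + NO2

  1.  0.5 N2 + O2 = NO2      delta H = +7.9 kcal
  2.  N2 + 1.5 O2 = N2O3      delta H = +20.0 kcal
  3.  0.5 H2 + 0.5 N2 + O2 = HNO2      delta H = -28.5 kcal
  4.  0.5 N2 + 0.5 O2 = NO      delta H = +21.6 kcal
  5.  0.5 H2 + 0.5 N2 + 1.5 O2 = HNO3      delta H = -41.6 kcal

delta H = -3.6 kcal

eq. 1 as written: +7.9 kcal
eq. 2 reversed: -20.0 kcal
eq. 3 reversed: +28.5 kcal
eq. 4 as written: +21.6 kcal
eq. 5 as written: -41.6 kcal
By Hess's law, delta H = (+7.9) + (-20.0) + (+28.5) + (+21.6) + (-41.6) = -3.6 kcal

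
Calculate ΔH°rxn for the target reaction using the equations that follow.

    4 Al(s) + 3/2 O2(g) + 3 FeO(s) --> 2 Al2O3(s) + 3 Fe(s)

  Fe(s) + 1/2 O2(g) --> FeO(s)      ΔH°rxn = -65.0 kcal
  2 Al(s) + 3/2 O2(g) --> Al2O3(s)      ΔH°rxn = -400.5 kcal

ΔH°rxn = -606.0 kcal

equation 1 reversed and × 3: (-3)·(-65.0) = +195.0 kcal
equation 2 × 2: (2)·(-400.5) = -801.0 kcal
Combining the equations, ΔH°rxn = (+195.0) + (-801.0) = -606.0 kcal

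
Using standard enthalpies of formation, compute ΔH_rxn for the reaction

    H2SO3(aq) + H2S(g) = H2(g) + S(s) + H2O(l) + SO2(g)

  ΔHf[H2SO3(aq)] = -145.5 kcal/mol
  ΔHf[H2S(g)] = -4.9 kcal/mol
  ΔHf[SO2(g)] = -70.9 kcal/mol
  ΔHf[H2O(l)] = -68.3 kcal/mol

Products: 1·(+0.0) + 1·(+0.0) + 1·(-68.3) + 1·(-70.9) = -139.2
Reactants: 1·(-145.5) + 1·(-4.9) = -150.4
ΔH_rxn = (-139.2) − (-150.4) = 11.2 kcal/mol

ΔH_rxn = 11.2 kcal/mol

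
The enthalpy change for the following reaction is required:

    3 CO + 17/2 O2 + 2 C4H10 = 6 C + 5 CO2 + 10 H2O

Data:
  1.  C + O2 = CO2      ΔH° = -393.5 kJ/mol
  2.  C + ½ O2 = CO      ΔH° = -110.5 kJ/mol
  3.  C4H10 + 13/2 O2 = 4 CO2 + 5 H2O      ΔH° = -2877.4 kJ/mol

eq. 1 reversed and × 3: (-3)·(-393.5) = +1180.5 kJ/mol
eq. 2 reversed and × 3 (CO must end up as a reactant; ×3 to match 3 CO in the target): (-3)·(-110.5) = +331.5 kJ/mol
eq. 3 × 2 (scale by 2 for the 2 C4H10): (2)·(-2877.4) = -5754.8 kJ/mol
Since enthalpy is a state function, ΔH° = (+1180.5) + (+331.5) + (-5754.8) = -4242.8 kJ/mol

ΔH° = -4242.8 kJ/mol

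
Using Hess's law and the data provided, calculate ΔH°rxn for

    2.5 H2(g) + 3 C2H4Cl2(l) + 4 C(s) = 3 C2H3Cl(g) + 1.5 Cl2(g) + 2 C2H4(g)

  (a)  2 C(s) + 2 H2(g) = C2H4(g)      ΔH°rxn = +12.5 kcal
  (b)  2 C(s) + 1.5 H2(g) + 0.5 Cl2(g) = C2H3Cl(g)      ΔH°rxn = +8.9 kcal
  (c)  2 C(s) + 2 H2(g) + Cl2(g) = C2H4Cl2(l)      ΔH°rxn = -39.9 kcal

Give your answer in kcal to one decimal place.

ΔH°rxn = 171.4 kcal

(a) × 2 (scale by 2 for the 2 C2H4(g)): (2)·(+12.5) = +25.0 kcal
(b) × 3 (×3 to match 3 C2H3Cl(g) in the target): (3)·(+8.9) = +26.7 kcal
(c) reversed and × 3 (reverse to put C2H4Cl2(l) on the reactant side; ×3 to match 3 C2H4Cl2(l) in the target): (-3)·(-39.9) = +119.7 kcal
Since enthalpy is a state function, ΔH°rxn = (2)·(+12.5) + (3)·(+8.9) + (-3)·(-39.9) = 171.4 kcal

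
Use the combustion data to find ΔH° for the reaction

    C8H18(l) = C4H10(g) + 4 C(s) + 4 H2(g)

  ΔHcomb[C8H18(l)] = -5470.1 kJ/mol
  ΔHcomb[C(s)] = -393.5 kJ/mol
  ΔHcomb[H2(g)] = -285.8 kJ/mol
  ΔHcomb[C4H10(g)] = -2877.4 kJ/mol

Using ΔH = Σ nΔHc°(reactants) − Σ nΔHc°(products):
= [1·(-5470.1)] − [1·(-2877.4) + 4·(-393.5) + 4·(-285.8)]
= 124.5 kJ/mol

ΔH° = 124.5 kJ/mol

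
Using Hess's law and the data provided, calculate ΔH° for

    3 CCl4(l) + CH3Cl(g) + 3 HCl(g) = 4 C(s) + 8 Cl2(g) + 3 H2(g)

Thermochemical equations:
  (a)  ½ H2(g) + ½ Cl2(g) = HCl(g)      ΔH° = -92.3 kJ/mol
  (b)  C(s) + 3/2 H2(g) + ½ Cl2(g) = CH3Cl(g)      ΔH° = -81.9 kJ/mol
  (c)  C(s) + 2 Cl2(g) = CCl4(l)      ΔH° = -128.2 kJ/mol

(a) reversed and × 3: (-3)·(-92.3) = +276.9 kJ/mol
(b) reversed: +81.9 kJ/mol
(c) reversed and × 3: (-3)·(-128.2) = +384.6 kJ/mol
Summing the manipulated equations, ΔH° = (-3)·(-92.3) + (-1)·(-81.9) + (-3)·(-128.2) = 743.4 kJ/mol

ΔH° = 743.4 kJ/mol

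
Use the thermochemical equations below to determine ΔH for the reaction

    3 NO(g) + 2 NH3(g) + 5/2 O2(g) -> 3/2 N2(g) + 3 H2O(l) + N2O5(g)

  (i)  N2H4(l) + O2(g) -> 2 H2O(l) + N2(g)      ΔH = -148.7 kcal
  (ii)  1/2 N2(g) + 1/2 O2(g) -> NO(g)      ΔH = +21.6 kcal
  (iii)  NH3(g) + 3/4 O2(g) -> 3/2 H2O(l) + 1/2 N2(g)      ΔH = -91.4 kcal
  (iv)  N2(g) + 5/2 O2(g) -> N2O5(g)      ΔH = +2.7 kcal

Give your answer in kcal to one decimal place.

(i): not needed (N2H4(l) appears nowhere else).
(ii) reversed and × 3 (reverse to put NO(g) on the reactant side; scale by 3 for the 3 NO(g)): (-3)·(+21.6) = -64.8 kcal
(iii) × 2 (scale by 2 for the 2 NH3(g)): (2)·(-91.4) = -182.8 kcal
(iv) as written (N2O5(g) already on the product side): +2.7 kcal
ΔH = (-64.8) + (-182.8) + (+2.7) = -244.9 kcal

ΔH = -244.9 kcal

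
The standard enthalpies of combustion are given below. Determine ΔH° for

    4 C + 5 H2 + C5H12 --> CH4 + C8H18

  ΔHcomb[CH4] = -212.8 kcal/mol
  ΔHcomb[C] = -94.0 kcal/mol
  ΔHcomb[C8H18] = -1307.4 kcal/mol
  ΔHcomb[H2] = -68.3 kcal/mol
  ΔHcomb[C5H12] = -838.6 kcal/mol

Using ΔH = Σ nΔHc°(reactants) − Σ nΔHc°(products):
= [4·(-94.0) + 5·(-68.3) + 1·(-838.6)] − [1·(-212.8) + 1·(-1307.4)]
= -35.9 kcal/mol

ΔH° = -35.9 kcal/mol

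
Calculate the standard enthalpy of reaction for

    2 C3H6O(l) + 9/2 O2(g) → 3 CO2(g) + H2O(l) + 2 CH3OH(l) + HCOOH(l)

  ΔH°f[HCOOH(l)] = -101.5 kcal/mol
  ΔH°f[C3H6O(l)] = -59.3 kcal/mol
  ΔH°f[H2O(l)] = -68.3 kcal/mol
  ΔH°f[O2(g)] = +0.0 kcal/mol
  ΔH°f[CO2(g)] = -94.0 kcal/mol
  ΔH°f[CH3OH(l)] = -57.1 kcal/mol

Products: 3·(-94.0) + 1·(-68.3) + 2·(-57.1) + 1·(-101.5) = -566.0
Reactants: 2·(-59.3) + 9/2·(+0.0) = -118.6
ΔHrxn = (-566.0) − (-118.6) = -447.4 kcal/mol

ΔHrxn = -447.4 kcal/mol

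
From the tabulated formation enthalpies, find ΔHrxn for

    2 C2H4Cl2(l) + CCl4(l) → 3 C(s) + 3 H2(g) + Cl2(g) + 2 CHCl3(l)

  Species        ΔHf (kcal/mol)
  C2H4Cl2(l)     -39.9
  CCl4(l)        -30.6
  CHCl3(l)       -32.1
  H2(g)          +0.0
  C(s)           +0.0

ΔHrxn = 46.2 kcal/mol

Products: 3·(+0.0) + 3·(+0.0) + 1·(+0.0) + 2·(-32.1) = -64.2
Reactants: 2·(-39.9) + 1·(-30.6) = -110.4
ΔHrxn = (-64.2) − (-110.4) = 46.2 kcal/mol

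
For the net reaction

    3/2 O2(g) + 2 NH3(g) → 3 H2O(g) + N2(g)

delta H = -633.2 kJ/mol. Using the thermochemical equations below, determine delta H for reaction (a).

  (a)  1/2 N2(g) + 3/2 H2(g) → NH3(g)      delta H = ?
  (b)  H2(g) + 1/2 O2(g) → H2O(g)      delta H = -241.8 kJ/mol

(a) reversed and × 2: contributes −2·x
(b) × 3: (3)·(-241.8) = -725.4 kJ/mol
-633.2 = (-725.4) − 2·x
x = (-633.2 − (-725.4)) / (-2) = -46.1 kJ/mol

delta H = -46.1 kJ/mol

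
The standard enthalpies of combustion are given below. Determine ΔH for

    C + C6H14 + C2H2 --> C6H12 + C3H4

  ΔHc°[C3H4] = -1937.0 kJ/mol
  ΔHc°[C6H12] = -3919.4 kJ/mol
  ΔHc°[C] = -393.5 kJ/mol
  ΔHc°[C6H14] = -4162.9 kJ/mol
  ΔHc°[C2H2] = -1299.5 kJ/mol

ΔH = 0.5 kJ/mol

With combustion enthalpies, reactants minus products:
= [1·(-393.5) + 1·(-4162.9) + 1·(-1299.5)] − [1·(-3919.4) + 1·(-1937.0)]
= 0.5 kJ/mol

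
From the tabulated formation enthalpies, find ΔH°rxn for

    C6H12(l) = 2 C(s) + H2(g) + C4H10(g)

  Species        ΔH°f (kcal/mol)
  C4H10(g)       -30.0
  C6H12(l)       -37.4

Products: 2·(+0.0) + 1·(+0.0) + 1·(-30.0) = -30.0
Reactants: 1·(-37.4) = -37.4
ΔH°rxn = (-30.0) − (-37.4) = 7.4 kcal/mol

ΔH°rxn = 7.4 kcal/mol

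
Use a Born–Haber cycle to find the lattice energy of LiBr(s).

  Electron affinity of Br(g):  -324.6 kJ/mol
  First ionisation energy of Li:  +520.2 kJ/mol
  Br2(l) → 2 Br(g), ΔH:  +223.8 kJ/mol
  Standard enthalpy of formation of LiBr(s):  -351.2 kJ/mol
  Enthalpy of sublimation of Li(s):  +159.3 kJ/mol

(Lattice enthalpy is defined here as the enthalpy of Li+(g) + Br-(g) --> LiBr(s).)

ΔHf° = 1·ΔHsub + 1·(ΣIE) + 1/2·D(Br2) + 1·EA + U
-351.2 = 1·(+159.3) + 1·(+520.2) + 1/2·(+223.8) + 1·(-324.6) + U
U = -351.2 − (+466.8) = -818.0 kJ/mol

U = -818.0 kJ/mol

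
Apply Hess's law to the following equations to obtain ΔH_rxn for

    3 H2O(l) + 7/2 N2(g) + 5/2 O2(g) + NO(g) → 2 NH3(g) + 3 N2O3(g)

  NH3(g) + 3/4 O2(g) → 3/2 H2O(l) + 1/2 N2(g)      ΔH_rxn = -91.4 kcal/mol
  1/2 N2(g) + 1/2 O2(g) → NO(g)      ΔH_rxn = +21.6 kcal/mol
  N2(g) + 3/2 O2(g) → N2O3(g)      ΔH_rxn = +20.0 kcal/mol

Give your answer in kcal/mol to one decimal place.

ΔH_rxn = 221.2 kcal/mol

equation 1 reversed and × 2: (-2)·(-91.4) = +182.8 kcal/mol
equation 2 reversed: -21.6 kcal/mol
equation 3 × 3: (3)·(+20.0) = +60.0 kcal/mol
Combining the equations, ΔH_rxn = (-2)·(-91.4) + (-1)·(+21.6) + (3)·(+20.0) = 221.2 kcal/mol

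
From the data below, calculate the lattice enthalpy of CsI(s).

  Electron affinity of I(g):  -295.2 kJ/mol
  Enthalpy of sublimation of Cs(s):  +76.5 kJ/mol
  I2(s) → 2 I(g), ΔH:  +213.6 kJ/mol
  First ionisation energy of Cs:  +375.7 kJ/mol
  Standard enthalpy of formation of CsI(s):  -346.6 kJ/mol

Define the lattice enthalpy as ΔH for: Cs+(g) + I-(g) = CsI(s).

U = -610.4 kJ/mol

ΔHf° = 1·ΔHsub + 1·(ΣIE) + 1/2·D(I2) + 1·EA + U
-346.6 = 1·(+76.5) + 1·(+375.7) + 1/2·(+213.6) + 1·(-295.2) + U
U = -346.6 − (+263.8) = -610.4 kJ/mol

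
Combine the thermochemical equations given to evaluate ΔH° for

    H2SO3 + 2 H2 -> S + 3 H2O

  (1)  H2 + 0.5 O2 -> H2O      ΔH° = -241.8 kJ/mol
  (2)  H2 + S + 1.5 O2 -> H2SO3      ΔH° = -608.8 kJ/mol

(1) × 3 (×3 to match 3 H2O in the target): (3)·(-241.8) = -725.4 kJ/mol
(2) reversed (reverse to put H2SO3 on the reactant side): +608.8 kJ/mol
Combining the equations, ΔH° = (-725.4) + (+608.8) = -116.6 kJ/mol

ΔH° = -116.6 kJ/mol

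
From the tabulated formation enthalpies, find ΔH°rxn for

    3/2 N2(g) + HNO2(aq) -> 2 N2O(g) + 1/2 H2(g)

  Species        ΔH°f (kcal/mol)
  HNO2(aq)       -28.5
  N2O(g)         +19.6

ΔH°rxn = 67.7 kcal/mol

Products: 2·(+19.6) + 1/2·(+0.0) = +39.2
Reactants: 3/2·(+0.0) + 1·(-28.5) = -28.5
ΔH°rxn = (+39.2) − (-28.5) = 67.7 kcal/mol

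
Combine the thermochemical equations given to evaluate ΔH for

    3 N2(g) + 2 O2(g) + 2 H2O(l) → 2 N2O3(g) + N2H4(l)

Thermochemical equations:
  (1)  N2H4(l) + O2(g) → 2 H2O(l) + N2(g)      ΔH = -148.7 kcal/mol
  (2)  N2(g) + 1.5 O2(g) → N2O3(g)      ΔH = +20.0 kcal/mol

(1) reversed (N2H4(l) must end up as a product): +148.7 kcal/mol
(2) × 2 (scale by 2 for the 2 N2O3(g)): (2)·(+20.0) = +40.0 kcal/mol
ΔH = (+148.7) + (+40.0) = 188.7 kcal/mol

ΔH = 188.7 kcal/mol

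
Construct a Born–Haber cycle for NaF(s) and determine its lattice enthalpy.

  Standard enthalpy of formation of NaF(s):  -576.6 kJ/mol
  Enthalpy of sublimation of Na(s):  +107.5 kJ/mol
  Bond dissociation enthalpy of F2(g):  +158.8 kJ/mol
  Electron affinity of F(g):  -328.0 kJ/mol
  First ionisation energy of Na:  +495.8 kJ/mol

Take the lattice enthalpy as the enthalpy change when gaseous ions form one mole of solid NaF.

ΔHf° = 1·ΔHsub + 1·(ΣIE) + 1/2·D(F2) + 1·EA + U
-576.6 = 1·(+107.5) + 1·(+495.8) + 1/2·(+158.8) + 1·(-328.0) + U
U = -576.6 − (+354.7) = -931.3 kJ/mol

U = -931.3 kJ/mol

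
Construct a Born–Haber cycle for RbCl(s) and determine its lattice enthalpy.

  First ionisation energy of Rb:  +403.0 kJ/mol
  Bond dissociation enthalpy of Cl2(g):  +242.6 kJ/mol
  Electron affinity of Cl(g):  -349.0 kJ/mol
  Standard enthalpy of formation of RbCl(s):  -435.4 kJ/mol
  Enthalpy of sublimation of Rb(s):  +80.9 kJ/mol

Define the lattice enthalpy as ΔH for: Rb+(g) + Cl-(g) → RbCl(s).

U = -691.6 kJ/mol

ΔHf° = 1·ΔHsub + 1·(ΣIE) + 1/2·D(Cl2) + 1·EA + U
-435.4 = 1·(+80.9) + 1·(+403.0) + 1/2·(+242.6) + 1·(-349.0) + U
U = -435.4 − (+256.2) = -691.6 kJ/mol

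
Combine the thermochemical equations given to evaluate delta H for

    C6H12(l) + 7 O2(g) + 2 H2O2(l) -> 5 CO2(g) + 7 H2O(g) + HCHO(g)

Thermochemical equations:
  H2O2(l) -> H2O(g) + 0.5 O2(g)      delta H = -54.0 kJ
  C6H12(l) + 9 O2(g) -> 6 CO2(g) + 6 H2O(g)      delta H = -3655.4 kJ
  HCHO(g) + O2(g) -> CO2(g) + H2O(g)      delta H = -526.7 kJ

delta H = -3236.7 kJ

equation 1 × 2: (2)·(-54.0) = -108.0 kJ
equation 2 as written: -3655.4 kJ
equation 3 reversed: +526.7 kJ
Combining the equations, delta H = (-108.0) + (-3655.4) + (+526.7) = -3236.7 kJ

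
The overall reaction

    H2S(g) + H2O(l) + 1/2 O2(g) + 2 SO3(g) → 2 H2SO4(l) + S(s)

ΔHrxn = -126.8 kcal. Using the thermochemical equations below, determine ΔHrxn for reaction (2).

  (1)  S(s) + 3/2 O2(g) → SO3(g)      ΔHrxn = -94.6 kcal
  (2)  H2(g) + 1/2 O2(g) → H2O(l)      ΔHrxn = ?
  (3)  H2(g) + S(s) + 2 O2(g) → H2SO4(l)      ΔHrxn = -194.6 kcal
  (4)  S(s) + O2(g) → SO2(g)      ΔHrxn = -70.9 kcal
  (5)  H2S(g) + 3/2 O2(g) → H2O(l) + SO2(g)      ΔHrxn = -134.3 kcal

ΔHrxn = -68.3 kcal

(1) reversed and × 2 (reverse to put SO3(g) on the reactant side; ×2 to match 2 SO3(g) in the target): (-2)·(-94.6) = +189.2 kcal
(2) reversed and × 2: contributes −2·x
(3) × 2 (×2 to match 2 H2SO4(l) in the target): (2)·(-194.6) = -389.2 kcal
(4) reversed: +70.9 kcal
(5) as written (H2S(g) already on the reactant side): -134.3 kcal
-126.8 = (+189.2) + (-389.2) + (+70.9) + (-134.3) − 2·x
x = (-126.8 − (-263.4)) / (-2) = -68.3 kcal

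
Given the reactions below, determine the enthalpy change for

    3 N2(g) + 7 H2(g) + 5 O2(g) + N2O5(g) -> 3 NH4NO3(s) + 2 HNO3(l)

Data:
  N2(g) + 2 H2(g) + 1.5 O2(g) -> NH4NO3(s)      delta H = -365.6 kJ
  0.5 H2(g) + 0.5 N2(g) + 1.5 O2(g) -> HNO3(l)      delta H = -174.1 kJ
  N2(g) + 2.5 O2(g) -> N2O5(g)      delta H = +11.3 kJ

delta H = -1456.3 kJ

equation 1 × 3: (3)·(-365.6) = -1096.8 kJ
equation 2 × 2: (2)·(-174.1) = -348.2 kJ
equation 3 reversed: -11.3 kJ
Summing the manipulated equations, delta H = (3)·(-365.6) + (2)·(-174.1) + (-1)·(+11.3) = -1456.3 kJ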